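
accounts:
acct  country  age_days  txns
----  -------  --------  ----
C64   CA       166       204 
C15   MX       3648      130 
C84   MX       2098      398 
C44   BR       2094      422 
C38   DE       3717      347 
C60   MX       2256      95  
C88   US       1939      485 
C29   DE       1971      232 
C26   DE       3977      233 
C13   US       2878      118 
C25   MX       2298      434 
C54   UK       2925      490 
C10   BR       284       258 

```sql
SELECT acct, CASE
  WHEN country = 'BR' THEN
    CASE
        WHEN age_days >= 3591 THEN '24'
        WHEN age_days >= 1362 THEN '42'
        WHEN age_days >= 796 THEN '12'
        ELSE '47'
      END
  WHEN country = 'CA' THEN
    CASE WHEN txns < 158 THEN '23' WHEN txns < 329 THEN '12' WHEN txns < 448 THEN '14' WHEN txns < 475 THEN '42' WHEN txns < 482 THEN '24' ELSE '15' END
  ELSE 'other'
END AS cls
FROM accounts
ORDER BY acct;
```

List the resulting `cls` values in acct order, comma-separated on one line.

acct=C10: country='BR' → inner[ELSE] → 47
acct=C13: country='US' → outer ELSE → other
acct=C15: country='MX' → outer ELSE → other
acct=C25: country='MX' → outer ELSE → other
acct=C26: country='DE' → outer ELSE → other
acct=C29: country='DE' → outer ELSE → other
acct=C38: country='DE' → outer ELSE → other
acct=C44: country='BR' → inner[age_days >= 1362] → 42
acct=C54: country='UK' → outer ELSE → other
acct=C60: country='MX' → outer ELSE → other
acct=C64: country='CA' → inner[txns < 329] → 12
acct=C84: country='MX' → outer ELSE → other
acct=C88: country='US' → outer ELSE → other

47, other, other, other, other, other, other, 42, other, other, 12, other, other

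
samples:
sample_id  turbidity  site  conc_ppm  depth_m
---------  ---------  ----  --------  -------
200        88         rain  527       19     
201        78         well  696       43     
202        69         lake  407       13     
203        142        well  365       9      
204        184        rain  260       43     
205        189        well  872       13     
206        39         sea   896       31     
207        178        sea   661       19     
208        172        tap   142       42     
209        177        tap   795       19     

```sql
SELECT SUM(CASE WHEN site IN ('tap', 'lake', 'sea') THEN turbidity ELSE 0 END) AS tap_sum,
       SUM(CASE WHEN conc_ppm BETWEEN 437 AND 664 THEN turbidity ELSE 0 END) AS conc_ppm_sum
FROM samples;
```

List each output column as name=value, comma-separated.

[tap_sum: site IN ('tap', 'lake', 'sea')]
sample_id=200: ✗
sample_id=201: ✗
sample_id=202: ✓ → 69
sample_id=203: ✗
sample_id=204: ✗
sample_id=205: ✗
sample_id=206: ✓ → 39
sample_id=207: ✓ → 178
sample_id=208: ✓ → 172
sample_id=209: ✓ → 177
tap_sum = 69 + 39 + 178 + 172 + 177 = 635
—
[conc_ppm_sum: conc_ppm BETWEEN 437 AND 664]
sample_id=200: ✓ → 88
sample_id=201: ✗
sample_id=202: ✗
sample_id=203: ✗
sample_id=204: ✗
sample_id=205: ✗
sample_id=206: ✗
sample_id=207: ✓ → 178
sample_id=208: ✗
sample_id=209: ✗
conc_ppm_sum = 88 + 178 = 266

tap_sum=635, conc_ppm_sum=266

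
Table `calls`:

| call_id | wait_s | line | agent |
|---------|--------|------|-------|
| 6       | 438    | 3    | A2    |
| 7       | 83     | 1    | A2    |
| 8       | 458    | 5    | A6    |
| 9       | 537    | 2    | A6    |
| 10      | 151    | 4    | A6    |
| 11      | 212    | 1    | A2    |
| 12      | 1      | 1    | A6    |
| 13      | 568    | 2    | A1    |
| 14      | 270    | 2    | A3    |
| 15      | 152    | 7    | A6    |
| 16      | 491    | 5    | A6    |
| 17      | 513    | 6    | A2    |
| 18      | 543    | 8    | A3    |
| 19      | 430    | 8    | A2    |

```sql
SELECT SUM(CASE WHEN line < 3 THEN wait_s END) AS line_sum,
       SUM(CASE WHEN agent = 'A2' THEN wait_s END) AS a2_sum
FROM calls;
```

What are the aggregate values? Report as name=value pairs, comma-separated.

line_sum=1671, a2_sum=1676

[line_sum: line < 3]
call_id=6: ✗
call_id=7: ✓ → 83
call_id=8: ✗
call_id=9: ✓ → 537
call_id=10: ✗
call_id=11: ✓ → 212
call_id=12: ✓ → 1
call_id=13: ✓ → 568
call_id=14: ✓ → 270
call_id=15: ✗
call_id=16: ✗
call_id=17: ✗
call_id=18: ✗
call_id=19: ✗
line_sum = 83 + 537 + 212 + 1 + 568 + 270 = 1671
—
[a2_sum: agent = 'A2']
call_id=6: ✓ → 438
call_id=7: ✓ → 83
call_id=8: ✗
call_id=9: ✗
call_id=10: ✗
call_id=11: ✓ → 212
call_id=12: ✗
call_id=13: ✗
call_id=14: ✗
call_id=15: ✗
call_id=16: ✗
call_id=17: ✓ → 513
call_id=18: ✗
call_id=19: ✓ → 430
a2_sum = 438 + 83 + 212 + 513 + 430 = 1676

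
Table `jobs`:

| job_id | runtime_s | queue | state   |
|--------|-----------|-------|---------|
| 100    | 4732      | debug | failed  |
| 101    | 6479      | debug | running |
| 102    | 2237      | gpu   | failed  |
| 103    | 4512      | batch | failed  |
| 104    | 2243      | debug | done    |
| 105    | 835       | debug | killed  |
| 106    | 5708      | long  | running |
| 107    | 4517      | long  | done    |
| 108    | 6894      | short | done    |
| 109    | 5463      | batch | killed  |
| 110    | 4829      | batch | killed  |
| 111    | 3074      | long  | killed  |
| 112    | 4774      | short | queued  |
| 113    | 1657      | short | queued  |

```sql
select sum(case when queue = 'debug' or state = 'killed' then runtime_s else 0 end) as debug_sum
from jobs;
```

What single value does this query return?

job_id=100: ✓ → 4732
job_id=101: ✓ → 6479
job_id=102: ✗
job_id=103: ✗
job_id=104: ✓ → 2243
job_id=105: ✓ → 835
job_id=106: ✗
job_id=107: ✗
job_id=108: ✗
job_id=109: ✓ → 5463
job_id=110: ✓ → 4829
job_id=111: ✓ → 3074
job_id=112: ✗
job_id=113: ✗
debug_sum = 4732 + 6479 + 2243 + 835 + 5463 + 4829 + 3074 = 27655

27655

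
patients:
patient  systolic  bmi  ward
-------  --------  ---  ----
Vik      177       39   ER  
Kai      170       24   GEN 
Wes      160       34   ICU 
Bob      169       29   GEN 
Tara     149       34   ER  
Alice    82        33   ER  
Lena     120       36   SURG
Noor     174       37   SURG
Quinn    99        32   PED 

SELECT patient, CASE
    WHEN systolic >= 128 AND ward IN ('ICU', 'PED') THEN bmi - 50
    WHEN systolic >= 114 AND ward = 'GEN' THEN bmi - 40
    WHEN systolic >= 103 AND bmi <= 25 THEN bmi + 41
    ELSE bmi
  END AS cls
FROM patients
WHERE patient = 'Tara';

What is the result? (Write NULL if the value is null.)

patient = Tara: systolic=149, bmi=34, ward=ER.
systolic >= 128 AND ward IN ('ICU', 'PED') → false
systolic >= 114 AND ward = 'GEN' → false
systolic >= 103 AND bmi <= 25 → false
No prior WHEN matched → ELSE → 34

34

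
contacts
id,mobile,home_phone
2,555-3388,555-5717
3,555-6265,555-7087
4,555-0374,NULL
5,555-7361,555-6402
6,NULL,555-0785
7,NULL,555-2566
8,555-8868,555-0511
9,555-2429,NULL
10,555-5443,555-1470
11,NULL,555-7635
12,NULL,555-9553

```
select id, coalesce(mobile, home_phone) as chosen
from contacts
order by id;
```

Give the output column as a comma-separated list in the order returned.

id=2: mobile=555-3388 → 555-3388
id=3: mobile=555-6265 → 555-6265
id=4: mobile=555-0374 → 555-0374
id=5: mobile=555-7361 → 555-7361
id=6: mobile=NULL, home_phone=555-0785 → 555-0785
id=7: mobile=NULL, home_phone=555-2566 → 555-2566
id=8: mobile=555-8868 → 555-8868
id=9: mobile=555-2429 → 555-2429
id=10: mobile=555-5443 → 555-5443
id=11: mobile=NULL, home_phone=555-7635 → 555-7635
id=12: mobile=NULL, home_phone=555-9553 → 555-9553

555-3388, 555-6265, 555-0374, 555-7361, 555-0785, 555-2566, 555-8868, 555-2429, 555-5443, 555-7635, 555-9553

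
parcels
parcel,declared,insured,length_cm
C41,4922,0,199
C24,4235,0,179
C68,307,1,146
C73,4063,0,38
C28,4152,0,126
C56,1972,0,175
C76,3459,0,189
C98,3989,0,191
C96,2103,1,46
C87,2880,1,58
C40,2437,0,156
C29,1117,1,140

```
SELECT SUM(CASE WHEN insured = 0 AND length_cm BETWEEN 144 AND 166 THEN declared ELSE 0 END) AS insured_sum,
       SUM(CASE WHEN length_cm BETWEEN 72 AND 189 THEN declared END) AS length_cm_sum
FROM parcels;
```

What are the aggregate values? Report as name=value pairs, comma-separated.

[insured_sum: insured = 0 AND length_cm BETWEEN 144 AND 166]
parcel=C41: ✗
parcel=C24: ✗
parcel=C68: ✗
parcel=C73: ✗
parcel=C28: ✗
parcel=C56: ✗
parcel=C76: ✗
parcel=C98: ✗
parcel=C96: ✗
parcel=C87: ✗
parcel=C40: ✓ → 2437
parcel=C29: ✗
insured_sum = 2437
—
[length_cm_sum: length_cm BETWEEN 72 AND 189]
parcel=C41: ✗
parcel=C24: ✓ → 4235
parcel=C68: ✓ → 307
parcel=C73: ✗
parcel=C28: ✓ → 4152
parcel=C56: ✓ → 1972
parcel=C76: ✓ → 3459
parcel=C98: ✗
parcel=C96: ✗
parcel=C87: ✗
parcel=C40: ✓ → 2437
parcel=C29: ✓ → 1117
length_cm_sum = 4235 + 307 + 4152 + 1972 + 3459 + 2437 + 1117 = 17679

insured_sum=2437, length_cm_sum=17679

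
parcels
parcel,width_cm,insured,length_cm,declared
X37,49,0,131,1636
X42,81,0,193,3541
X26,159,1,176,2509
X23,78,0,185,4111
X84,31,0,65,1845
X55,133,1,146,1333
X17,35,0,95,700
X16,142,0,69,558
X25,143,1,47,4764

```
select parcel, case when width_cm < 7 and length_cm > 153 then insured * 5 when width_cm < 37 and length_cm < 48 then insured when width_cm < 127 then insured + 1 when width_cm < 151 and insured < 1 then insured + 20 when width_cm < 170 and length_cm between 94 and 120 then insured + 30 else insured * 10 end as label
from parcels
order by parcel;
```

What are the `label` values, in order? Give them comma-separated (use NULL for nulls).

parcel=X16: width_cm < 151 and insured < 1 → 20
parcel=X17: width_cm < 127 → 1
parcel=X23: width_cm < 127 → 1
parcel=X25: ELSE → 10
parcel=X26: ELSE → 10
parcel=X37: width_cm < 127 → 1
parcel=X42: width_cm < 127 → 1
parcel=X55: ELSE → 10
parcel=X84: width_cm < 127 → 1

20, 1, 1, 10, 10, 1, 1, 10, 1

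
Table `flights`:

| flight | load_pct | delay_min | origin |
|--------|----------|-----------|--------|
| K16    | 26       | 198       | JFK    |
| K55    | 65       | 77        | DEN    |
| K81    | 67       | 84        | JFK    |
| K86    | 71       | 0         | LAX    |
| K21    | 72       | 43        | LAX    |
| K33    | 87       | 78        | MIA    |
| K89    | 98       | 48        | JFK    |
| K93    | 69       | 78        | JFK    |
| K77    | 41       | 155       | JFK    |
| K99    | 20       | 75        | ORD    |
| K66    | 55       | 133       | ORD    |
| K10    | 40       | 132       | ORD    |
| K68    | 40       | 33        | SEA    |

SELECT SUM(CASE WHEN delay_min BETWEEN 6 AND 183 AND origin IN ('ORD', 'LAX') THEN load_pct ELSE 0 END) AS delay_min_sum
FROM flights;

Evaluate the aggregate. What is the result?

187

flight=K16: ✗
flight=K55: ✗
flight=K81: ✗
flight=K86: ✗
flight=K21: ✓ → 72
flight=K33: ✗
flight=K89: ✗
flight=K93: ✗
flight=K77: ✗
flight=K99: ✓ → 20
flight=K66: ✓ → 55
flight=K10: ✓ → 40
flight=K68: ✗
delay_min_sum = 72 + 20 + 55 + 40 = 187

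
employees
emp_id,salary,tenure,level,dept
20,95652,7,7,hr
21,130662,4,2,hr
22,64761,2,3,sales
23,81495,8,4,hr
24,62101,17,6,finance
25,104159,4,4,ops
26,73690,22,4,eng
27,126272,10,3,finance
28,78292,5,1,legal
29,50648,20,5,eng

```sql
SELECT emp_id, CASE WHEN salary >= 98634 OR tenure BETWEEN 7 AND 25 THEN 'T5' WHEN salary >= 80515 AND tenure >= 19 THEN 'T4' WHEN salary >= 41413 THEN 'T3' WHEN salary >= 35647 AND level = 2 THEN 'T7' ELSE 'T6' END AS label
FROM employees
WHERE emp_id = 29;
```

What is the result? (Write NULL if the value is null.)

T5

emp_id = 29: salary=50648, tenure=20, level=5, dept=eng.
salary >= 98634 OR tenure BETWEEN 7 AND 25 → true → T5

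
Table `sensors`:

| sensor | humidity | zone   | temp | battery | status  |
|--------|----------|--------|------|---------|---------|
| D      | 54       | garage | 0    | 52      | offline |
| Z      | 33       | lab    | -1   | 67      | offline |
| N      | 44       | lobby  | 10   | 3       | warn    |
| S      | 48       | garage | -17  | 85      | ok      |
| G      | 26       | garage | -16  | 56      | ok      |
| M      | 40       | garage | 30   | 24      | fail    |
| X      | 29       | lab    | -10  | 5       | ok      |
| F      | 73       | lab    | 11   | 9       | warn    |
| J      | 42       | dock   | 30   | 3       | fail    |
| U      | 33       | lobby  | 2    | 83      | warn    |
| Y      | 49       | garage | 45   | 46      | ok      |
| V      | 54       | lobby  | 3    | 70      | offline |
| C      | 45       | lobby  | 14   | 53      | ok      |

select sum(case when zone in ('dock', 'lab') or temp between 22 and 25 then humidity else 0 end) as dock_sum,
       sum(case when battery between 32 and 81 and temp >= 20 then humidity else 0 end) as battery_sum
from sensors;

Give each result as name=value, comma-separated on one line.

dock_sum=177, battery_sum=49

[dock_sum: zone in ('dock', 'lab') or temp between 22 and 25]
sensor=D: ✗
sensor=Z: ✓ → 33
sensor=N: ✗
sensor=S: ✗
sensor=G: ✗
sensor=M: ✗
sensor=X: ✓ → 29
sensor=F: ✓ → 73
sensor=J: ✓ → 42
sensor=U: ✗
sensor=Y: ✗
sensor=V: ✗
sensor=C: ✗
dock_sum = 33 + 29 + 73 + 42 = 177
—
[battery_sum: battery between 32 and 81 and temp >= 20]
sensor=D: ✗
sensor=Z: ✗
sensor=N: ✗
sensor=S: ✗
sensor=G: ✗
sensor=M: ✗
sensor=X: ✗
sensor=F: ✗
sensor=J: ✗
sensor=U: ✗
sensor=Y: ✓ → 49
sensor=V: ✗
sensor=C: ✗
battery_sum = 49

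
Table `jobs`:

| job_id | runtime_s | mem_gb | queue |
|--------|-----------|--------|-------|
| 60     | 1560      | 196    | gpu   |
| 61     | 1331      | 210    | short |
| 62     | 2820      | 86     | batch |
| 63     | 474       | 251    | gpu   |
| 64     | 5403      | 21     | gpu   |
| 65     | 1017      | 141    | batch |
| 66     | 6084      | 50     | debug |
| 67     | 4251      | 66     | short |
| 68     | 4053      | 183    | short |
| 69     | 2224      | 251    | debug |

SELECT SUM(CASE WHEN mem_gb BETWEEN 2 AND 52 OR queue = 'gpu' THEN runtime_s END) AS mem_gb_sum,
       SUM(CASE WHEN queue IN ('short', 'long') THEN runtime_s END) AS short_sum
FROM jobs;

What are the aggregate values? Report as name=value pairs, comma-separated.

[mem_gb_sum: mem_gb BETWEEN 2 AND 52 OR queue = 'gpu']
job_id=60: ✓ → 1560
job_id=61: ✗
job_id=62: ✗
job_id=63: ✓ → 474
job_id=64: ✓ → 5403
job_id=65: ✗
job_id=66: ✓ → 6084
job_id=67: ✗
job_id=68: ✗
job_id=69: ✗
mem_gb_sum = 1560 + 474 + 5403 + 6084 = 13521
—
[short_sum: queue IN ('short', 'long')]
job_id=60: ✗
job_id=61: ✓ → 1331
job_id=62: ✗
job_id=63: ✗
job_id=64: ✗
job_id=65: ✗
job_id=66: ✗
job_id=67: ✓ → 4251
job_id=68: ✓ → 4053
job_id=69: ✗
short_sum = 1331 + 4251 + 4053 = 9635

mem_gb_sum=13521, short_sum=9635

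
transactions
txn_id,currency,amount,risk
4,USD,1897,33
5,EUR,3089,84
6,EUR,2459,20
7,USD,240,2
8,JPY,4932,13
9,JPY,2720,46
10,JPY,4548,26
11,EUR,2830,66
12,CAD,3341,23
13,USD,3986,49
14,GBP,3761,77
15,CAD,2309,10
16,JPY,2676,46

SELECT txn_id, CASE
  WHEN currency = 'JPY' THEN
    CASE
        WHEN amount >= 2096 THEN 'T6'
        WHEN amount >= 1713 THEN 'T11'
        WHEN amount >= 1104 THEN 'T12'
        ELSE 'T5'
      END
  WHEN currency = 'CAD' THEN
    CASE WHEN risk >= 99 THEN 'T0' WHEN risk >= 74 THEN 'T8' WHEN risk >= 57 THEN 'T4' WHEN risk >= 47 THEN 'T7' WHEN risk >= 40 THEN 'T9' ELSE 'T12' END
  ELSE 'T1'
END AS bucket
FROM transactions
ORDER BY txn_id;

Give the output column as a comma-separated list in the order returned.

txn_id=4: currency='USD' → outer ELSE → T1
txn_id=5: currency='EUR' → outer ELSE → T1
txn_id=6: currency='EUR' → outer ELSE → T1
txn_id=7: currency='USD' → outer ELSE → T1
txn_id=8: currency='JPY' → inner[amount >= 2096] → T6
txn_id=9: currency='JPY' → inner[amount >= 2096] → T6
txn_id=10: currency='JPY' → inner[amount >= 2096] → T6
txn_id=11: currency='EUR' → outer ELSE → T1
txn_id=12: currency='CAD' → inner[ELSE] → T12
txn_id=13: currency='USD' → outer ELSE → T1
txn_id=14: currency='GBP' → outer ELSE → T1
txn_id=15: currency='CAD' → inner[ELSE] → T12
txn_id=16: currency='JPY' → inner[amount >= 2096] → T6

T1, T1, T1, T1, T6, T6, T6, T1, T12, T1, T1, T12, T6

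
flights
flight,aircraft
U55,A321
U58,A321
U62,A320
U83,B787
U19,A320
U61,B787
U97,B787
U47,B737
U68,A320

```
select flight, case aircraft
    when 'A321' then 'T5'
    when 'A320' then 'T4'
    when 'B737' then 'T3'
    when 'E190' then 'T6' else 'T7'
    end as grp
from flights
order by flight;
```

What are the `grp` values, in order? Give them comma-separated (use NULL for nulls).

T4, T3, T5, T5, T7, T4, T4, T7, T7

flight=U19: aircraft='A320' → T4
flight=U47: aircraft='B737' → T3
flight=U55: aircraft='A321' → T5
flight=U58: aircraft='A321' → T5
flight=U61: ELSE → T7
flight=U62: aircraft='A320' → T4
flight=U68: aircraft='A320' → T4
flight=U83: ELSE → T7
flight=U97: ELSE → T7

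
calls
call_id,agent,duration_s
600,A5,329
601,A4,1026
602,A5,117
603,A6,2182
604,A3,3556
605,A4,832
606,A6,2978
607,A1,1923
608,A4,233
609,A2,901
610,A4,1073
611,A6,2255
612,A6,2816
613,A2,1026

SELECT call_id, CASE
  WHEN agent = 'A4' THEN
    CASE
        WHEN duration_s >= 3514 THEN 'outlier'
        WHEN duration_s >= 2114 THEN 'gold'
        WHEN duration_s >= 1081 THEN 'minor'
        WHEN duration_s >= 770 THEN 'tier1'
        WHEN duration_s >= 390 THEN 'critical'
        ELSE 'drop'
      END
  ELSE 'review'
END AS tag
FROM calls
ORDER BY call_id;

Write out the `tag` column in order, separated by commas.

call_id=600: agent='A5' → outer ELSE → review
call_id=601: agent='A4' → inner[duration_s >= 770] → tier1
call_id=602: agent='A5' → outer ELSE → review
call_id=603: agent='A6' → outer ELSE → review
call_id=604: agent='A3' → outer ELSE → review
call_id=605: agent='A4' → inner[duration_s >= 770] → tier1
call_id=606: agent='A6' → outer ELSE → review
call_id=607: agent='A1' → outer ELSE → review
call_id=608: agent='A4' → inner[ELSE] → drop
call_id=609: agent='A2' → outer ELSE → review
call_id=610: agent='A4' → inner[duration_s >= 770] → tier1
call_id=611: agent='A6' → outer ELSE → review
call_id=612: agent='A6' → outer ELSE → review
call_id=613: agent='A2' → outer ELSE → review

review, tier1, review, review, review, tier1, review, review, drop, review, tier1, review, review, review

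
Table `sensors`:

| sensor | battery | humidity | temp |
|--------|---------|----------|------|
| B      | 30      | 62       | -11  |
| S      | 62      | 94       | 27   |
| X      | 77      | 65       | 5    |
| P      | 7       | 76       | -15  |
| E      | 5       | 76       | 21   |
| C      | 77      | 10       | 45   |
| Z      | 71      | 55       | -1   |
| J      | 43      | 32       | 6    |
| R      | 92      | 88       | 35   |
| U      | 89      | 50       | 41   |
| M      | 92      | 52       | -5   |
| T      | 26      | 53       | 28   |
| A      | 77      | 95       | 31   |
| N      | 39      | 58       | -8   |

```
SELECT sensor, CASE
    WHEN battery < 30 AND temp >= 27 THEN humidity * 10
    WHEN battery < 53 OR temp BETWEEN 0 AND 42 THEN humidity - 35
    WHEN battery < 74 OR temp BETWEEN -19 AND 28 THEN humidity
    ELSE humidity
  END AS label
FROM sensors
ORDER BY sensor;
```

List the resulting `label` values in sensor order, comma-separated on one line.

60, 27, 10, 41, -3, 52, 23, 41, 53, 59, 530, 15, 30, 55

sensor=A: battery < 53 OR temp BETWEEN 0 AND 42 → 60
sensor=B: battery < 53 OR temp BETWEEN 0 AND 42 → 27
sensor=C: ELSE → 10
sensor=E: battery < 53 OR temp BETWEEN 0 AND 42 → 41
sensor=J: battery < 53 OR temp BETWEEN 0 AND 42 → -3
sensor=M: battery < 74 OR temp BETWEEN -19 AND 28 → 52
sensor=N: battery < 53 OR temp BETWEEN 0 AND 42 → 23
sensor=P: battery < 53 OR temp BETWEEN 0 AND 42 → 41
sensor=R: battery < 53 OR temp BETWEEN 0 AND 42 → 53
sensor=S: battery < 53 OR temp BETWEEN 0 AND 42 → 59
sensor=T: battery < 30 AND temp >= 27 → 530
sensor=U: battery < 53 OR temp BETWEEN 0 AND 42 → 15
sensor=X: battery < 53 OR temp BETWEEN 0 AND 42 → 30
sensor=Z: battery < 74 OR temp BETWEEN -19 AND 28 → 55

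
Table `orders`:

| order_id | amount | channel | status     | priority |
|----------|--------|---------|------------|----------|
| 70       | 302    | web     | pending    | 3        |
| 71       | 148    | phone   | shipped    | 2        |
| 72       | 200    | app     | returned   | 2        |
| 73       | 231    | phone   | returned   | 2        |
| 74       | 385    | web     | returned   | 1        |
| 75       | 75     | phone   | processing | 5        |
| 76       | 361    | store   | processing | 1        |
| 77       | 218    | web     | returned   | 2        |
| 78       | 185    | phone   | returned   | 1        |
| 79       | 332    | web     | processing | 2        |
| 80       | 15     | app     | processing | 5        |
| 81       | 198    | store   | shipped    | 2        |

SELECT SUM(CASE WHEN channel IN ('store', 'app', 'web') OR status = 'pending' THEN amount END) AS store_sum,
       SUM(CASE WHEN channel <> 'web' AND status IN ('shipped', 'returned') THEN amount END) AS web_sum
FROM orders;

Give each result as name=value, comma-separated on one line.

[store_sum: channel IN ('store', 'app', 'web') OR status = 'pending']
order_id=70: ✓ → 302
order_id=71: ✗
order_id=72: ✓ → 200
order_id=73: ✗
order_id=74: ✓ → 385
order_id=75: ✗
order_id=76: ✓ → 361
order_id=77: ✓ → 218
order_id=78: ✗
order_id=79: ✓ → 332
order_id=80: ✓ → 15
order_id=81: ✓ → 198
store_sum = 302 + 200 + 385 + 361 + 218 + 332 + 15 + 198 = 2011
—
[web_sum: channel <> 'web' AND status IN ('shipped', 'returned')]
order_id=70: ✗
order_id=71: ✓ → 148
order_id=72: ✓ → 200
order_id=73: ✓ → 231
order_id=74: ✗
order_id=75: ✗
order_id=76: ✗
order_id=77: ✗
order_id=78: ✓ → 185
order_id=79: ✗
order_id=80: ✗
order_id=81: ✓ → 198
web_sum = 148 + 200 + 231 + 185 + 198 = 962

store_sum=2011, web_sum=962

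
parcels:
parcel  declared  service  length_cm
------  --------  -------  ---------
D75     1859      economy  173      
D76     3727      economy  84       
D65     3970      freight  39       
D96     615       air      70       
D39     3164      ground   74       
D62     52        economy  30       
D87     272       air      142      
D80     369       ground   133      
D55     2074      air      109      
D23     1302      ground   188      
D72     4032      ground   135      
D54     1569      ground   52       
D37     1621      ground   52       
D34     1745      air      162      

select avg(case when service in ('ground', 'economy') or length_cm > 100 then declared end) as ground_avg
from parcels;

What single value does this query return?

1815.5

parcel=D75: ✓ → 1859
parcel=D76: ✓ → 3727
parcel=D65: ✗
parcel=D96: ✗
parcel=D39: ✓ → 3164
parcel=D62: ✓ → 52
parcel=D87: ✓ → 272
parcel=D80: ✓ → 369
parcel=D55: ✓ → 2074
parcel=D23: ✓ → 1302
parcel=D72: ✓ → 4032
parcel=D54: ✓ → 1569
parcel=D37: ✓ → 1621
parcel=D34: ✓ → 1745
ground_avg = (1859 + 3727 + 3164 + 52 + 272 + 369 + 2074 + 1302 + 4032 + 1569 + 1621 + 1745) / 12 = 1815.5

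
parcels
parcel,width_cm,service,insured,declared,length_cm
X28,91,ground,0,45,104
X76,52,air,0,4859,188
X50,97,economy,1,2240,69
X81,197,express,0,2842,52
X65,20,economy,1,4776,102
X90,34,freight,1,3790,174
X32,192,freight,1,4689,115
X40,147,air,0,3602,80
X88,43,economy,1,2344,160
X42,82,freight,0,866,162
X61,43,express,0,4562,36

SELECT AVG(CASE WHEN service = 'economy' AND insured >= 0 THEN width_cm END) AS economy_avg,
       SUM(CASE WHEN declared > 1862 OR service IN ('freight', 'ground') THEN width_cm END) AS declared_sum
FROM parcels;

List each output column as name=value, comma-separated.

[economy_avg: service = 'economy' AND insured >= 0]
parcel=X28: ✗
parcel=X76: ✗
parcel=X50: ✓ → 97
parcel=X81: ✗
parcel=X65: ✓ → 20
parcel=X90: ✗
parcel=X32: ✗
parcel=X40: ✗
parcel=X88: ✓ → 43
parcel=X42: ✗
parcel=X61: ✗
economy_avg = (97 + 20 + 43) / 3 = 53.3333333333
—
[declared_sum: declared > 1862 OR service IN ('freight', 'ground')]
parcel=X28: ✓ → 91
parcel=X76: ✓ → 52
parcel=X50: ✓ → 97
parcel=X81: ✓ → 197
parcel=X65: ✓ → 20
parcel=X90: ✓ → 34
parcel=X32: ✓ → 192
parcel=X40: ✓ → 147
parcel=X88: ✓ → 43
parcel=X42: ✓ → 82
parcel=X61: ✓ → 43
declared_sum = 91 + 52 + 97 + 197 + 20 + 34 + 192 + 147 + 43 + 82 + 43 = 998

economy_avg=53.3333333333, declared_sum=998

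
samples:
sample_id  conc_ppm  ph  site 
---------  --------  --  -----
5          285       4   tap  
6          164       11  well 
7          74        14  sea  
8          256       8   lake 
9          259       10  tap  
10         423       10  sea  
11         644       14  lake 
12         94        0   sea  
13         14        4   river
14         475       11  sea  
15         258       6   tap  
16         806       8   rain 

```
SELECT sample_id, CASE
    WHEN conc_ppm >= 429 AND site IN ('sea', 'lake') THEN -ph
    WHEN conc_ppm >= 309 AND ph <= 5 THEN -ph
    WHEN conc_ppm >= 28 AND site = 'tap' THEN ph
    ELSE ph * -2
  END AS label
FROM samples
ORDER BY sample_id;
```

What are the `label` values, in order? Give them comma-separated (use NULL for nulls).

4, -22, -28, -16, 10, -20, -14, 0, -8, -11, 6, -16

sample_id=5: conc_ppm >= 28 AND site = 'tap' → 4
sample_id=6: ELSE → -22
sample_id=7: ELSE → -28
sample_id=8: ELSE → -16
sample_id=9: conc_ppm >= 28 AND site = 'tap' → 10
sample_id=10: ELSE → -20
sample_id=11: conc_ppm >= 429 AND site IN ('sea', 'lake') → -14
sample_id=12: ELSE → 0
sample_id=13: ELSE → -8
sample_id=14: conc_ppm >= 429 AND site IN ('sea', 'lake') → -11
sample_id=15: conc_ppm >= 28 AND site = 'tap' → 6
sample_id=16: ELSE → -16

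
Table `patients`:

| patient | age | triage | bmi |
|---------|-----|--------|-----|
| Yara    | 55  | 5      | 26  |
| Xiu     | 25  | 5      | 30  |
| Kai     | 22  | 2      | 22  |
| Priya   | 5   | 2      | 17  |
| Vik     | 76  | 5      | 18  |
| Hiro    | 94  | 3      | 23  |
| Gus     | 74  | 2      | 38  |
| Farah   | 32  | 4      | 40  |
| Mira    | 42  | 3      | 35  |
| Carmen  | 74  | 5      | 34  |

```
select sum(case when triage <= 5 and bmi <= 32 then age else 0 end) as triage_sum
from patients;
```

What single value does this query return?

277

patient=Yara: ✓ → 55
patient=Xiu: ✓ → 25
patient=Kai: ✓ → 22
patient=Priya: ✓ → 5
patient=Vik: ✓ → 76
patient=Hiro: ✓ → 94
patient=Gus: ✗
patient=Farah: ✗
patient=Mira: ✗
patient=Carmen: ✗
triage_sum = 55 + 25 + 22 + 5 + 76 + 94 = 277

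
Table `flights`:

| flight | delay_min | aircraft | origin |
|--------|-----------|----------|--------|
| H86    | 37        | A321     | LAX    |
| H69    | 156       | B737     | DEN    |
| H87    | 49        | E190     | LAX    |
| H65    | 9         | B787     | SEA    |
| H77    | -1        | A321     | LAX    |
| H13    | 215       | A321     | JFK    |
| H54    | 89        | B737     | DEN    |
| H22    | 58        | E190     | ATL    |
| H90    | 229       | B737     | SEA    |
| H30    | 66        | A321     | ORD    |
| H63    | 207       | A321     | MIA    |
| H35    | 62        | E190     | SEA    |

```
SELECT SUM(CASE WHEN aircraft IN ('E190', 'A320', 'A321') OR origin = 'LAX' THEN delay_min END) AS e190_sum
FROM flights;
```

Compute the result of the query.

693

flight=H86: ✓ → 37
flight=H69: ✗
flight=H87: ✓ → 49
flight=H65: ✗
flight=H77: ✓ → -1
flight=H13: ✓ → 215
flight=H54: ✗
flight=H22: ✓ → 58
flight=H90: ✗
flight=H30: ✓ → 66
flight=H63: ✓ → 207
flight=H35: ✓ → 62
e190_sum = 37 + 49 + -1 + 215 + 58 + 66 + 207 + 62 = 693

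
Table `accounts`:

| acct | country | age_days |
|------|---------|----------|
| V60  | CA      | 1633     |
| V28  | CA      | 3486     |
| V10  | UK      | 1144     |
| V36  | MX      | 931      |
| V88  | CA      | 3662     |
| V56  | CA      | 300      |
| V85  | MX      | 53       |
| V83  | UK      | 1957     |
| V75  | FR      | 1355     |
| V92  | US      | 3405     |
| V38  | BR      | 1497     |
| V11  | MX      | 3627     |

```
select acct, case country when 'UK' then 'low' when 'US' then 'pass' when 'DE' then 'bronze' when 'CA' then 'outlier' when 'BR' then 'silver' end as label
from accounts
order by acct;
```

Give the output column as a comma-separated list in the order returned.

low, NULL, outlier, NULL, silver, outlier, outlier, NULL, low, NULL, outlier, pass

acct=V10: country='UK' → low
acct=V11: (no match → NULL) → NULL
acct=V28: country='CA' → outlier
acct=V36: (no match → NULL) → NULL
acct=V38: country='BR' → silver
acct=V56: country='CA' → outlier
acct=V60: country='CA' → outlier
acct=V75: (no match → NULL) → NULL
acct=V83: country='UK' → low
acct=V85: (no match → NULL) → NULL
acct=V88: country='CA' → outlier
acct=V92: country='US' → pass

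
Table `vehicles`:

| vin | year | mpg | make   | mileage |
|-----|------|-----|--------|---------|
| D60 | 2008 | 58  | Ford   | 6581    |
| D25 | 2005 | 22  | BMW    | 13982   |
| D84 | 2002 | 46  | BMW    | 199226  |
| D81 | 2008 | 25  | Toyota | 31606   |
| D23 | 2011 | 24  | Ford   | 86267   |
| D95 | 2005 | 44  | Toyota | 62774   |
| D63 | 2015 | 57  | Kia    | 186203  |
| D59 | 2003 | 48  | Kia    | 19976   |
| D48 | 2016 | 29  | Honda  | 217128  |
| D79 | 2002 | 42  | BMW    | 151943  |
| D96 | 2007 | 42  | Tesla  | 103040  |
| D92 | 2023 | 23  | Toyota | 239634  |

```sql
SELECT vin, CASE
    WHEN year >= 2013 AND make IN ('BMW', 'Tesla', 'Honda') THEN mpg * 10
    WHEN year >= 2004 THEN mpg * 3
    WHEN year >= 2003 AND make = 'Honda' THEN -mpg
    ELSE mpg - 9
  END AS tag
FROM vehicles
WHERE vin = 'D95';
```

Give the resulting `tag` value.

vin = D95: year=2005, mpg=44, make=Toyota, mileage=62774.
year >= 2013 AND make IN ('BMW', 'Tesla', 'Honda') → false
year >= 2004 → true → 132

132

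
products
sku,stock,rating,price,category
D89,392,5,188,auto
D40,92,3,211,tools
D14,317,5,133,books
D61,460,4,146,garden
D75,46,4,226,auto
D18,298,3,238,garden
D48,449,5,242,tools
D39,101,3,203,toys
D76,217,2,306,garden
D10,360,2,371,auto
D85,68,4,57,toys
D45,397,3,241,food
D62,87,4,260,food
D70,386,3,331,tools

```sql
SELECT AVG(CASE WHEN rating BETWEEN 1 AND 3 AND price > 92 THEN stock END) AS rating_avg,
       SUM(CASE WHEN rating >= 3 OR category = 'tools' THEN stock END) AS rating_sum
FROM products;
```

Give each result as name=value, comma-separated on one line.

rating_avg=264.4285714286, rating_sum=3093

[rating_avg: rating BETWEEN 1 AND 3 AND price > 92]
sku=D89: ✗
sku=D40: ✓ → 92
sku=D14: ✗
sku=D61: ✗
sku=D75: ✗
sku=D18: ✓ → 298
sku=D48: ✗
sku=D39: ✓ → 101
sku=D76: ✓ → 217
sku=D10: ✓ → 360
sku=D85: ✗
sku=D45: ✓ → 397
sku=D62: ✗
sku=D70: ✓ → 386
rating_avg = (92 + 298 + 101 + 217 + 360 + 397 + 386) / 7 = 264.4285714286
—
[rating_sum: rating >= 3 OR category = 'tools']
sku=D89: ✓ → 392
sku=D40: ✓ → 92
sku=D14: ✓ → 317
sku=D61: ✓ → 460
sku=D75: ✓ → 46
sku=D18: ✓ → 298
sku=D48: ✓ → 449
sku=D39: ✓ → 101
sku=D76: ✗
sku=D10: ✗
sku=D85: ✓ → 68
sku=D45: ✓ → 397
sku=D62: ✓ → 87
sku=D70: ✓ → 386
rating_sum = 392 + 92 + 317 + 460 + 46 + 298 + 449 + 101 + 68 + 397 + 87 + 386 = 3093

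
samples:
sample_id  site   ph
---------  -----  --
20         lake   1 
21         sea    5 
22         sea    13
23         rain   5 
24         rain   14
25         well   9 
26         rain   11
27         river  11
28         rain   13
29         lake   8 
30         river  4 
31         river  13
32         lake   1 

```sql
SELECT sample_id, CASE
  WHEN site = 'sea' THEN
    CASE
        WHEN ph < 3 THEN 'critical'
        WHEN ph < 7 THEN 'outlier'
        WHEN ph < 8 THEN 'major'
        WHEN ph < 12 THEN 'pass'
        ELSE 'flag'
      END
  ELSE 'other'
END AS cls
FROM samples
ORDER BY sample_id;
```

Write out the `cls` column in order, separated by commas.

sample_id=20: site='lake' → outer ELSE → other
sample_id=21: site='sea' → inner[ph < 7] → outlier
sample_id=22: site='sea' → inner[ELSE] → flag
sample_id=23: site='rain' → outer ELSE → other
sample_id=24: site='rain' → outer ELSE → other
sample_id=25: site='well' → outer ELSE → other
sample_id=26: site='rain' → outer ELSE → other
sample_id=27: site='river' → outer ELSE → other
sample_id=28: site='rain' → outer ELSE → other
sample_id=29: site='lake' → outer ELSE → other
sample_id=30: site='river' → outer ELSE → other
sample_id=31: site='river' → outer ELSE → other
sample_id=32: site='lake' → outer ELSE → other

other, outlier, flag, other, other, other, other, other, other, other, other, other, other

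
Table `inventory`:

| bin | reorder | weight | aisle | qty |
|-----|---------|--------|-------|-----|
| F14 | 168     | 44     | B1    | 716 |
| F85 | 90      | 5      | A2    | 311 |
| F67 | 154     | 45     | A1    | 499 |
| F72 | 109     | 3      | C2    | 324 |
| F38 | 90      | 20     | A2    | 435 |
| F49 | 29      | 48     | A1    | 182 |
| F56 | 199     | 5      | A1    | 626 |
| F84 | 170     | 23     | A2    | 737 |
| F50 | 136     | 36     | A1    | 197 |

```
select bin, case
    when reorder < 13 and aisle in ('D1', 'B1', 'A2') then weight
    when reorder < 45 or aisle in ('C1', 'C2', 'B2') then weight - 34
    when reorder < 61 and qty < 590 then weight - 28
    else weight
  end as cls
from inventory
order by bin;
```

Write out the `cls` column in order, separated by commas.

bin=F14: ELSE → 44
bin=F38: ELSE → 20
bin=F49: reorder < 45 or aisle in ('C1', 'C2', 'B2') → 14
bin=F50: ELSE → 36
bin=F56: ELSE → 5
bin=F67: ELSE → 45
bin=F72: reorder < 45 or aisle in ('C1', 'C2', 'B2') → -31
bin=F84: ELSE → 23
bin=F85: ELSE → 5

44, 20, 14, 36, 5, 45, -31, 23, 5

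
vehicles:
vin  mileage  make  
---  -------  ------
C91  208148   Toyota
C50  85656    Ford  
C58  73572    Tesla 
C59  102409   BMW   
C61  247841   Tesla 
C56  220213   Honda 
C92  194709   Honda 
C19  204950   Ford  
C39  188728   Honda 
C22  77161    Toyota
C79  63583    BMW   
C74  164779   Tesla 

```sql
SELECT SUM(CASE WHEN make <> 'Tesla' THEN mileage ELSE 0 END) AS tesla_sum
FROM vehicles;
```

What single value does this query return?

1345557

vin=C91: ✓ → 208148
vin=C50: ✓ → 85656
vin=C58: ✗
vin=C59: ✓ → 102409
vin=C61: ✗
vin=C56: ✓ → 220213
vin=C92: ✓ → 194709
vin=C19: ✓ → 204950
vin=C39: ✓ → 188728
vin=C22: ✓ → 77161
vin=C79: ✓ → 63583
vin=C74: ✗
tesla_sum = 208148 + 85656 + 102409 + 220213 + 194709 + 204950 + 188728 + 77161 + 63583 = 1345557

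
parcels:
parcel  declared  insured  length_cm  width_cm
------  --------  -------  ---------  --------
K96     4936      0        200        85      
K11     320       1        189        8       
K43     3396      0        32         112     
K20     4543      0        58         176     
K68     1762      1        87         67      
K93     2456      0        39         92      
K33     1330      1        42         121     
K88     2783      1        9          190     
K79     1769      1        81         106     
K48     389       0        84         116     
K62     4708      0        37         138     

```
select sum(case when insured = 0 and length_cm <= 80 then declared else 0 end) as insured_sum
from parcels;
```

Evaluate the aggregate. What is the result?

parcel=K96: ✗
parcel=K11: ✗
parcel=K43: ✓ → 3396
parcel=K20: ✓ → 4543
parcel=K68: ✗
parcel=K93: ✓ → 2456
parcel=K33: ✗
parcel=K88: ✗
parcel=K79: ✗
parcel=K48: ✗
parcel=K62: ✓ → 4708
insured_sum = 3396 + 4543 + 2456 + 4708 = 15103

15103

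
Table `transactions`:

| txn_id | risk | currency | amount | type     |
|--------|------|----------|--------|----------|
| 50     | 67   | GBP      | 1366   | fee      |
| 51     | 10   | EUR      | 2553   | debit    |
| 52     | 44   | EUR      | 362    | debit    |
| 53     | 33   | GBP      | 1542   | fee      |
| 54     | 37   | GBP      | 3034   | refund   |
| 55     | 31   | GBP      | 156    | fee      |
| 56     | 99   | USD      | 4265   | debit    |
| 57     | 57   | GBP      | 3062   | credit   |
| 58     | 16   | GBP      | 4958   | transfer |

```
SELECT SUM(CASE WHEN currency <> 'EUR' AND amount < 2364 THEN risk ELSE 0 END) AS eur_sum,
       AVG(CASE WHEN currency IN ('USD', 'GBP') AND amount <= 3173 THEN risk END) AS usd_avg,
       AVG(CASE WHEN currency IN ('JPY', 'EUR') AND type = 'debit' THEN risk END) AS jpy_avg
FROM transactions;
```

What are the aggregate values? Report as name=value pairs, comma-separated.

[eur_sum: currency <> 'EUR' AND amount < 2364]
txn_id=50: ✓ → 67
txn_id=51: ✗
txn_id=52: ✗
txn_id=53: ✓ → 33
txn_id=54: ✗
txn_id=55: ✓ → 31
txn_id=56: ✗
txn_id=57: ✗
txn_id=58: ✗
eur_sum = 67 + 33 + 31 = 131
—
[usd_avg: currency IN ('USD', 'GBP') AND amount <= 3173]
txn_id=50: ✓ → 67
txn_id=51: ✗
txn_id=52: ✗
txn_id=53: ✓ → 33
txn_id=54: ✓ → 37
txn_id=55: ✓ → 31
txn_id=56: ✗
txn_id=57: ✓ → 57
txn_id=58: ✗
usd_avg = (67 + 33 + 37 + 31 + 57) / 5 = 45
—
[jpy_avg: currency IN ('JPY', 'EUR') AND type = 'debit']
txn_id=50: ✗
txn_id=51: ✓ → 10
txn_id=52: ✓ → 44
txn_id=53: ✗
txn_id=54: ✗
txn_id=55: ✗
txn_id=56: ✗
txn_id=57: ✗
txn_id=58: ✗
jpy_avg = (10 + 44) / 2 = 27

eur_sum=131, usd_avg=45, jpy_avg=27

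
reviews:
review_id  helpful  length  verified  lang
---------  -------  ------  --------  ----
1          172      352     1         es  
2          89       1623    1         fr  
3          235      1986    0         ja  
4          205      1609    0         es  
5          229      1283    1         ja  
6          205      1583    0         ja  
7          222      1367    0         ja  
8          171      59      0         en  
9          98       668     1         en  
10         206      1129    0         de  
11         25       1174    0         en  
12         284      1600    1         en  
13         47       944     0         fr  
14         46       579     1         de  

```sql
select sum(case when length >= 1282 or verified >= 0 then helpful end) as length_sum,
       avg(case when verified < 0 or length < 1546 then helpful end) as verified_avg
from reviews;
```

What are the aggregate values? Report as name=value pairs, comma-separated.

[length_sum: length >= 1282 or verified >= 0]
review_id=1: ✓ → 172
review_id=2: ✓ → 89
review_id=3: ✓ → 235
review_id=4: ✓ → 205
review_id=5: ✓ → 229
review_id=6: ✓ → 205
review_id=7: ✓ → 222
review_id=8: ✓ → 171
review_id=9: ✓ → 98
review_id=10: ✓ → 206
review_id=11: ✓ → 25
review_id=12: ✓ → 284
review_id=13: ✓ → 47
review_id=14: ✓ → 46
length_sum = 172 + 89 + 235 + 205 + 229 + 205 + 222 + 171 + 98 + 206 + 25 + 284 + 47 + 46 = 2234
—
[verified_avg: verified < 0 or length < 1546]
review_id=1: ✓ → 172
review_id=2: ✗
review_id=3: ✗
review_id=4: ✗
review_id=5: ✓ → 229
review_id=6: ✗
review_id=7: ✓ → 222
review_id=8: ✓ → 171
review_id=9: ✓ → 98
review_id=10: ✓ → 206
review_id=11: ✓ → 25
review_id=12: ✗
review_id=13: ✓ → 47
review_id=14: ✓ → 46
verified_avg = (172 + 229 + 222 + 171 + 98 + 206 + 25 + 47 + 46) / 9 = 135.1111111111

length_sum=2234, verified_avg=135.1111111111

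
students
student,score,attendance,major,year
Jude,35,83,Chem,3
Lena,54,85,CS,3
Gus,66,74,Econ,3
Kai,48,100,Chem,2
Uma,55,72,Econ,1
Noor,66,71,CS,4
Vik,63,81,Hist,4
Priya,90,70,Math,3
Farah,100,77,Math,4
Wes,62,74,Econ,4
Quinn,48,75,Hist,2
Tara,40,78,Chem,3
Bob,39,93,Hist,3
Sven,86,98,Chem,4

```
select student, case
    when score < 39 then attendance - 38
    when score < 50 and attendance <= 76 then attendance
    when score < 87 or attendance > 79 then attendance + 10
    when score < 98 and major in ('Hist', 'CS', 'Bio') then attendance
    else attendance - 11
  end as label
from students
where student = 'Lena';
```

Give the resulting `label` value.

95

student = Lena: score=54, attendance=85, major=CS, year=3.
score < 39 → false
score < 50 and attendance <= 76 → false
score < 87 or attendance > 79 → true → 95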